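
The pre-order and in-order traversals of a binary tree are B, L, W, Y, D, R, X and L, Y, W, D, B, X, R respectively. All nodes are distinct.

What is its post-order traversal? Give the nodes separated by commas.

The first element of pre-order is the root; it splits in-order into left and right subtrees.
Root B: left subtree has 4 nodes {L, Y, W, D}, right has 2 {X, R}.
  Root L: left subtree has 0 nodes { }, right has 3 {Y, W, D}.
    Root W: left subtree has 1 node {Y}, right has 1 {D}.
  Root R: left subtree has 1 node {X}, right has 0 { }.

Y, D, W, L, X, R, B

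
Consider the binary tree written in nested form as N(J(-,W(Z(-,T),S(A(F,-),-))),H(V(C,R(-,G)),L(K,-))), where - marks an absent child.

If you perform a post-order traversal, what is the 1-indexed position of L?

13

Post-order visits the left subtree, then the right subtree, then the node.
At N: go left to J.
  At J: no left child.
  At J: go right to W.
    At W: go left to Z.
      At Z: no left child.
      At Z: go right to T.
        T is a leaf — visit T.
      Visit Z.
    At W: go right to S.
      At S: go left to A.
        At A: go left to F.
          F is a leaf — visit F.
        At A: no right child.
        Visit A.
      At S: no right child.
      Visit S.
    Visit W.
  Visit J.
At N: go right to H.
  At H: go left to V.
    At V: go left to C.
      C is a leaf — visit C.
    At V: go right to R.
      At R: no left child.
      At R: go right to G.
        G is a leaf — visit G.
      Visit R.
    Visit V.
  At H: go right to L.
    At L: go left to K.
      K is a leaf — visit K.
    At L: no right child.
    Visit L.
  Visit H.
Visit N.
Full post-order sequence: T, Z, F, A, S, W, J, C, G, R, V, K, L, H, N.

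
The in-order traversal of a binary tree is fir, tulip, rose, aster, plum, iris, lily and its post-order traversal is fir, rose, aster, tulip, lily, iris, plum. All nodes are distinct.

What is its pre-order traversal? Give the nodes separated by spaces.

The last element of post-order is the root; it splits in-order into left and right subtrees.
Root plum: left subtree has 4 nodes {fir, tulip, rose, aster}, right has 2 {iris, lily}.
  Root tulip: left subtree has 1 node {fir}, right has 2 {rose, aster}.
    Root aster: left subtree has 1 node {rose}, right has 0 { }.
  Root iris: left subtree has 0 nodes { }, right has 1 {lily}.

plum tulip fir aster rose iris lily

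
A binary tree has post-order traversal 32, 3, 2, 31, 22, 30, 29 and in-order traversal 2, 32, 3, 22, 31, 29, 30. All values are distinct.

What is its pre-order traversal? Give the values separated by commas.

29, 22, 2, 3, 32, 31, 30

The last element of post-order is the root; it splits in-order into left and right subtrees.
Root 29: left subtree has 5 nodes {2, 32, 3, 22, 31}, right has 1 {30}.
  Root 22: left subtree has 3 nodes {2, 32, 3}, right has 1 {31}.
    Root 2: left subtree has 0 nodes { }, right has 2 {32, 3}.
      Root 3: left subtree has 1 node {32}, right has 0 { }.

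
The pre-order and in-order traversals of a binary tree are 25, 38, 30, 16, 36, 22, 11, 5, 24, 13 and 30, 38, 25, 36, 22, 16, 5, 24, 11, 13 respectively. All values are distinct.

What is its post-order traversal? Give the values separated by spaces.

The first element of pre-order is the root; it splits in-order into left and right subtrees.
Root 25: left subtree has 2 nodes {30, 38}, right has 7 {36, 22, 16, 5, 24, 11, 13}.
  Root 38: left subtree has 1 node {30}, right has 0 { }.
  Root 16: left subtree has 2 nodes {36, 22}, right has 4 {5, 24, 11, 13}.
    Root 36: left subtree has 0 nodes { }, right has 1 {22}.
    Root 11: left subtree has 2 nodes {5, 24}, right has 1 {13}.
      Root 5: left subtree has 0 nodes { }, right has 1 {24}.

30 38 22 36 24 5 13 11 16 25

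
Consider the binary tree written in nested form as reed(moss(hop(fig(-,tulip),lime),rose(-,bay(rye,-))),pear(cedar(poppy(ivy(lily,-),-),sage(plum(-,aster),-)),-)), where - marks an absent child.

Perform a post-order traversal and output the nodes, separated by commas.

tulip, fig, lime, hop, rye, bay, rose, moss, lily, ivy, poppy, aster, plum, sage, cedar, pear, reed

Post-order visits the left subtree, then the right subtree, then the node.
At reed: go left to moss.
  At moss: go left to hop.
    At hop: go left to fig.
      At fig: no left child.
      At fig: go right to tulip.
        tulip is a leaf — visit tulip.
      Visit fig.
    At hop: go right to lime.
      lime is a leaf — visit lime.
    Visit hop.
  At moss: go right to rose.
    At rose: no left child.
    At rose: go right to bay.
      At bay: go left to rye.
        rye is a leaf — visit rye.
      At bay: no right child.
      Visit bay.
    Visit rose.
  Visit moss.
At reed: go right to pear.
  At pear: go left to cedar.
    At cedar: go left to poppy.
      At poppy: go left to ivy.
        At ivy: go left to lily.
          lily is a leaf — visit lily.
        At ivy: no right child.
        Visit ivy.
      At poppy: no right child.
      Visit poppy.
    At cedar: go right to sage.
      At sage: go left to plum.
        At plum: no left child.
        At plum: go right to aster.
          aster is a leaf — visit aster.
        Visit plum.
      At sage: no right child.
      Visit sage.
    Visit cedar.
  At pear: no right child.
  Visit pear.
Visit reed.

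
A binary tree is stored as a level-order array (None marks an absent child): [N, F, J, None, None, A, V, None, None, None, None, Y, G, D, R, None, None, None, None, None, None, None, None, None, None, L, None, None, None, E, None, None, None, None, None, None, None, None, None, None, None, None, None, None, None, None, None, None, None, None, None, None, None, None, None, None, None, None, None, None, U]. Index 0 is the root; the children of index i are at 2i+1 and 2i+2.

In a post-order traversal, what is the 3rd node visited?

L

Post-order visits the left subtree, then the right subtree, then the node.
At N: go left to F.
  F is a leaf — visit F.
At N: go right to J.
  At J: go left to A.
    At A: go left to Y.
      Y is a leaf — visit Y.
    At A: go right to G.
      At G: go left to L.
        L is a leaf — visit L.
      At G: no right child.
      Visit G.
    Visit A.
  At J: go right to V.
    At V: go left to D.
      D is a leaf — visit D.
    At V: go right to R.
      At R: go left to E.
        At E: no left child.
        At E: go right to U.
          U is a leaf — visit U.
        Visit E.
      At R: no right child.
      Visit R.
    Visit V.
  Visit J.
Visit N.
Full post-order sequence: F, Y, L, G, A, D, U, E, R, V, J, N.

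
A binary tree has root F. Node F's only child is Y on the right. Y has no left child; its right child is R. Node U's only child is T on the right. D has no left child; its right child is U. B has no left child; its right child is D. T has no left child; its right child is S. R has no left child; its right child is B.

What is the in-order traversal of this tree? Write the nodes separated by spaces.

F Y R B D U T S

In-order visits the left subtree, then the node, then the right subtree.
At F: no left child.
Visit F.
At F: go right to Y.
  At Y: no left child.
  Visit Y.
  At Y: go right to R.
    At R: no left child.
    Visit R.
    At R: go right to B.
      At B: no left child.
      Visit B.
      At B: go right to D.
        At D: no left child.
        Visit D.
        At D: go right to U.
          At U: no left child.
          Visit U.
          At U: go right to T.
            At T: no left child.
            Visit T.
            At T: go right to S.
              S is a leaf — visit S.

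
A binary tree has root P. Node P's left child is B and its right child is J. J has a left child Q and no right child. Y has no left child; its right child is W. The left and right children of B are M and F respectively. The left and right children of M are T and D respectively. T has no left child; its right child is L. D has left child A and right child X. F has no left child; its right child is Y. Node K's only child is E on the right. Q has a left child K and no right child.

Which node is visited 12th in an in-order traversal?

In-order visits the left subtree, then the node, then the right subtree.
At P: go left to B.
  At B: go left to M.
    At M: go left to T.
      At T: no left child.
      Visit T.
      At T: go right to L.
        L is a leaf — visit L.
    Visit M.
    At M: go right to D.
      At D: go left to A.
        A is a leaf — visit A.
      Visit D.
      At D: go right to X.
        X is a leaf — visit X.
  Visit B.
  At B: go right to F.
    At F: no left child.
    Visit F.
    At F: go right to Y.
      At Y: no left child.
      Visit Y.
      At Y: go right to W.
        W is a leaf — visit W.
Visit P.
At P: go right to J.
  At J: go left to Q.
    At Q: go left to K.
      At K: no left child.
      Visit K.
      At K: go right to E.
        E is a leaf — visit E.
    Visit Q.
    At Q: no right child.
  Visit J.
  At J: no right child.
Full in-order sequence: T, L, M, A, D, X, B, F, Y, W, P, K, E, Q, J.

K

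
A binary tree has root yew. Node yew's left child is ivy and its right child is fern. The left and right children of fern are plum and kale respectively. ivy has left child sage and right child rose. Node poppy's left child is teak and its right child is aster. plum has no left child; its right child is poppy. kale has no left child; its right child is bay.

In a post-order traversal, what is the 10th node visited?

Post-order visits the left subtree, then the right subtree, then the node.
At yew: go left to ivy.
  At ivy: go left to sage.
    sage is a leaf — visit sage.
  At ivy: go right to rose.
    rose is a leaf — visit rose.
  Visit ivy.
At yew: go right to fern.
  At fern: go left to plum.
    At plum: no left child.
    At plum: go right to poppy.
      At poppy: go left to teak.
        teak is a leaf — visit teak.
      At poppy: go right to aster.
        aster is a leaf — visit aster.
      Visit poppy.
    Visit plum.
  At fern: go right to kale.
    At kale: no left child.
    At kale: go right to bay.
      bay is a leaf — visit bay.
    Visit kale.
  Visit fern.
Visit yew.
Full post-order sequence: sage, rose, ivy, teak, aster, poppy, plum, bay, kale, fern, yew.

fern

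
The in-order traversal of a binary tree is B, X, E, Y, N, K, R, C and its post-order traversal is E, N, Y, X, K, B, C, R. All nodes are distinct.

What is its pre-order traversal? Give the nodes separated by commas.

R, B, K, X, Y, E, N, C

The last element of post-order is the root; it splits in-order into left and right subtrees.
Root R: left subtree has 6 nodes {B, X, E, Y, N, K}, right has 1 {C}.
  Root B: left subtree has 0 nodes { }, right has 5 {X, E, Y, N, K}.
    Root K: left subtree has 4 nodes {X, E, Y, N}, right has 0 { }.
      Root X: left subtree has 0 nodes { }, right has 3 {E, Y, N}.
        Root Y: left subtree has 1 node {E}, right has 1 {N}.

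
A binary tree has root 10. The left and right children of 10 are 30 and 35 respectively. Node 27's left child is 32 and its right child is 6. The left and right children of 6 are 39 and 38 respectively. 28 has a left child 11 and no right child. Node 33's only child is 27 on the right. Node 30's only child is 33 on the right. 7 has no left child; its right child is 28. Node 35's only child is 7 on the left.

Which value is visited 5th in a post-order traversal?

27

Post-order visits the left subtree, then the right subtree, then the node.
At 10: go left to 30.
  At 30: no left child.
  At 30: go right to 33.
    At 33: no left child.
    At 33: go right to 27.
      At 27: go left to 32.
        32 is a leaf — visit 32.
      At 27: go right to 6.
        At 6: go left to 39.
          39 is a leaf — visit 39.
        At 6: go right to 38.
          38 is a leaf — visit 38.
        Visit 6.
      Visit 27.
    Visit 33.
  Visit 30.
At 10: go right to 35.
  At 35: go left to 7.
    At 7: no left child.
    At 7: go right to 28.
      At 28: go left to 11.
        11 is a leaf — visit 11.
      At 28: no right child.
      Visit 28.
    Visit 7.
  At 35: no right child.
  Visit 35.
Visit 10.
Full post-order sequence: 32, 39, 38, 6, 27, 33, 30, 11, 28, 7, 35, 10.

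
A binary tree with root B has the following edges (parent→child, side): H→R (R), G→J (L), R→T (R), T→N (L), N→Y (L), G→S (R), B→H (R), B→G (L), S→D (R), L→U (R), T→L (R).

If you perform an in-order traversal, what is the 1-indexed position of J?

1

In-order visits the left subtree, then the node, then the right subtree.
At B: go left to G.
  At G: go left to J.
    J is a leaf — visit J.
  Visit G.
  At G: go right to S.
    At S: no left child.
    Visit S.
    At S: go right to D.
      D is a leaf — visit D.
Visit B.
At B: go right to H.
  At H: no left child.
  Visit H.
  At H: go right to R.
    At R: no left child.
    Visit R.
    At R: go right to T.
      At T: go left to N.
        At N: go left to Y.
          Y is a leaf — visit Y.
        Visit N.
        At N: no right child.
      Visit T.
      At T: go right to L.
        At L: no left child.
        Visit L.
        At L: go right to U.
          U is a leaf — visit U.
Full in-order sequence: J, G, S, D, B, H, R, Y, N, T, L, U.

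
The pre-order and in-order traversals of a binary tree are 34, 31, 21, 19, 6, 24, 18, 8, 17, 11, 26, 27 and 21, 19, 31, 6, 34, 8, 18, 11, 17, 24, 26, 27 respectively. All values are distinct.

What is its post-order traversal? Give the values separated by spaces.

The first element of pre-order is the root; it splits in-order into left and right subtrees.
Root 34: left subtree has 4 nodes {21, 19, 31, 6}, right has 7 {8, 18, 11, 17, 24, 26, 27}.
  Root 31: left subtree has 2 nodes {21, 19}, right has 1 {6}.
    Root 21: left subtree has 0 nodes { }, right has 1 {19}.
  Root 24: left subtree has 4 nodes {8, 18, 11, 17}, right has 2 {26, 27}.
    Root 18: left subtree has 1 node {8}, right has 2 {11, 17}.
      Root 17: left subtree has 1 node {11}, right has 0 { }.
    Root 26: left subtree has 0 nodes { }, right has 1 {27}.

19 21 6 31 8 11 17 18 27 26 24 34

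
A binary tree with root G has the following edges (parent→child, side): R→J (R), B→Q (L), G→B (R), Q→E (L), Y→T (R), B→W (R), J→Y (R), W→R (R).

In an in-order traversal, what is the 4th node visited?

B

In-order visits the left subtree, then the node, then the right subtree.
At G: no left child.
Visit G.
At G: go right to B.
  At B: go left to Q.
    At Q: go left to E.
      E is a leaf — visit E.
    Visit Q.
    At Q: no right child.
  Visit B.
  At B: go right to W.
    At W: no left child.
    Visit W.
    At W: go right to R.
      At R: no left child.
      Visit R.
      At R: go right to J.
        At J: no left child.
        Visit J.
        At J: go right to Y.
          At Y: no left child.
          Visit Y.
          At Y: go right to T.
            T is a leaf — visit T.
Full in-order sequence: G, E, Q, B, W, R, J, Y, T.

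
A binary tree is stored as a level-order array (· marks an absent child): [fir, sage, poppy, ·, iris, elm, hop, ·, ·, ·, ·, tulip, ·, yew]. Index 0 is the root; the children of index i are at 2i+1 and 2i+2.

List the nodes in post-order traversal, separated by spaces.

iris sage tulip elm yew hop poppy fir

Post-order visits the left subtree, then the right subtree, then the node.
At fir: go left to sage.
  At sage: no left child.
  At sage: go right to iris.
    iris is a leaf — visit iris.
  Visit sage.
At fir: go right to poppy.
  At poppy: go left to elm.
    At elm: go left to tulip.
      tulip is a leaf — visit tulip.
    At elm: no right child.
    Visit elm.
  At poppy: go right to hop.
    At hop: go left to yew.
      yew is a leaf — visit yew.
    At hop: no right child.
    Visit hop.
  Visit poppy.
Visit fir.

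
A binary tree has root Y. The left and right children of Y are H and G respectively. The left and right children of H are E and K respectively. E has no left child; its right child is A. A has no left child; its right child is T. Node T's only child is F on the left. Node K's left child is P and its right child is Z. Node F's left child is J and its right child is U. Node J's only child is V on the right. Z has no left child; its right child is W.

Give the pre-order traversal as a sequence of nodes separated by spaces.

Y H E A T F J V U K P Z W G

Pre-order visits the node, then its left subtree, then its right subtree.
Visit Y.
At Y: go left to H.
  Visit H.
  At H: go left to E.
    Visit E.
    At E: no left child.
    At E: go right to A.
      Visit A.
      At A: no left child.
      At A: go right to T.
        Visit T.
        At T: go left to F.
          Visit F.
          At F: go left to J.
            Visit J.
            At J: no left child.
            At J: go right to V.
              V is a leaf — visit V.
          At F: go right to U.
            U is a leaf — visit U.
        At T: no right child.
  At H: go right to K.
    Visit K.
    At K: go left to P.
      P is a leaf — visit P.
    At K: go right to Z.
      Visit Z.
      At Z: no left child.
      At Z: go right to W.
        W is a leaf — visit W.
At Y: go right to G.
  G is a leaf — visit G.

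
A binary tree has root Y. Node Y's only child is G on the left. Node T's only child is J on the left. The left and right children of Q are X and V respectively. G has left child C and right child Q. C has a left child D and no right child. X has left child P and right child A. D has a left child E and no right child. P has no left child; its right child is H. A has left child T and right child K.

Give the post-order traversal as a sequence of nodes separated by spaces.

E D C H P J T K A X V Q G Y

Post-order visits the left subtree, then the right subtree, then the node.
At Y: go left to G.
  At G: go left to C.
    At C: go left to D.
      At D: go left to E.
        E is a leaf — visit E.
      At D: no right child.
      Visit D.
    At C: no right child.
    Visit C.
  At G: go right to Q.
    At Q: go left to X.
      At X: go left to P.
        At P: no left child.
        At P: go right to H.
          H is a leaf — visit H.
        Visit P.
      At X: go right to A.
        At A: go left to T.
          At T: go left to J.
            J is a leaf — visit J.
          At T: no right child.
          Visit T.
        At A: go right to K.
          K is a leaf — visit K.
        Visit A.
      Visit X.
    At Q: go right to V.
      V is a leaf — visit V.
    Visit Q.
  Visit G.
At Y: no right child.
Visit Y.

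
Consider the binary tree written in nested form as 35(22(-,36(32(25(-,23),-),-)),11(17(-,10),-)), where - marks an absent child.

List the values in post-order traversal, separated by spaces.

Post-order visits the left subtree, then the right subtree, then the node.
At 35: go left to 22.
  At 22: no left child.
  At 22: go right to 36.
    At 36: go left to 32.
      At 32: go left to 25.
        At 25: no left child.
        At 25: go right to 23.
          23 is a leaf — visit 23.
        Visit 25.
      At 32: no right child.
      Visit 32.
    At 36: no right child.
    Visit 36.
  Visit 22.
At 35: go right to 11.
  At 11: go left to 17.
    At 17: no left child.
    At 17: go right to 10.
      10 is a leaf — visit 10.
    Visit 17.
  At 11: no right child.
  Visit 11.
Visit 35.

23 25 32 36 22 10 17 11 35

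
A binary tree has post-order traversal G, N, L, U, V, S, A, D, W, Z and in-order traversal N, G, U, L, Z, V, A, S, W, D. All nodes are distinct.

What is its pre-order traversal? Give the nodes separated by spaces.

Z U N G L W A V S D

The last element of post-order is the root; it splits in-order into left and right subtrees.
Root Z: left subtree has 4 nodes {N, G, U, L}, right has 5 {V, A, S, W, D}.
  Root U: left subtree has 2 nodes {N, G}, right has 1 {L}.
    Root N: left subtree has 0 nodes { }, right has 1 {G}.
  Root W: left subtree has 3 nodes {V, A, S}, right has 1 {D}.
    Root A: left subtree has 1 node {V}, right has 1 {S}.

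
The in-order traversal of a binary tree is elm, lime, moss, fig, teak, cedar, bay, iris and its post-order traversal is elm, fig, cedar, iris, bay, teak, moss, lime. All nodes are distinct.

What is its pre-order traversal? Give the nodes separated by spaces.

The last element of post-order is the root; it splits in-order into left and right subtrees.
Root lime: left subtree has 1 node {elm}, right has 6 {moss, fig, teak, cedar, bay, iris}.
  Root moss: left subtree has 0 nodes { }, right has 5 {fig, teak, cedar, bay, iris}.
    Root teak: left subtree has 1 node {fig}, right has 3 {cedar, bay, iris}.
      Root bay: left subtree has 1 node {cedar}, right has 1 {iris}.

lime elm moss teak fig bay cedar iris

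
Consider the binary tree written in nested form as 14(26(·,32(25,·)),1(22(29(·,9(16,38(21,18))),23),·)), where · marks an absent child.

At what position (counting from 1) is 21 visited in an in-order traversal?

8

In-order visits the left subtree, then the node, then the right subtree.
At 14: go left to 26.
  At 26: no left child.
  Visit 26.
  At 26: go right to 32.
    At 32: go left to 25.
      25 is a leaf — visit 25.
    Visit 32.
    At 32: no right child.
Visit 14.
At 14: go right to 1.
  At 1: go left to 22.
    At 22: go left to 29.
      At 29: no left child.
      Visit 29.
      At 29: go right to 9.
        At 9: go left to 16.
          16 is a leaf — visit 16.
        Visit 9.
        At 9: go right to 38.
          At 38: go left to 21.
            21 is a leaf — visit 21.
          Visit 38.
          At 38: go right to 18.
            18 is a leaf — visit 18.
    Visit 22.
    At 22: go right to 23.
      23 is a leaf — visit 23.
  Visit 1.
  At 1: no right child.
Full in-order sequence: 26, 25, 32, 14, 29, 16, 9, 21, 38, 18, 22, 23, 1.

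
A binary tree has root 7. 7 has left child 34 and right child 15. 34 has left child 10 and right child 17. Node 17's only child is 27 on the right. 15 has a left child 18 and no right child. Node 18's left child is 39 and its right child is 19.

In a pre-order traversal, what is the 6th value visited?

Pre-order visits the node, then its left subtree, then its right subtree.
Visit 7.
At 7: go left to 34.
  Visit 34.
  At 34: go left to 10.
    10 is a leaf — visit 10.
  At 34: go right to 17.
    Visit 17.
    At 17: no left child.
    At 17: go right to 27.
      27 is a leaf — visit 27.
At 7: go right to 15.
  Visit 15.
  At 15: go left to 18.
    Visit 18.
    At 18: go left to 39.
      39 is a leaf — visit 39.
    At 18: go right to 19.
      19 is a leaf — visit 19.
  At 15: no right child.
Full pre-order sequence: 7, 34, 10, 17, 27, 15, 18, 39, 19.

15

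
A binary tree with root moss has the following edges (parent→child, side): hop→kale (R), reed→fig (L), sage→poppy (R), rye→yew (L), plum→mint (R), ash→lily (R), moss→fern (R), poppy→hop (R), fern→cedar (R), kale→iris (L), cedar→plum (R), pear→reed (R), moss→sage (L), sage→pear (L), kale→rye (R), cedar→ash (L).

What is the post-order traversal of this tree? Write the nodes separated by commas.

Post-order visits the left subtree, then the right subtree, then the node.
At moss: go left to sage.
  At sage: go left to pear.
    At pear: no left child.
    At pear: go right to reed.
      At reed: go left to fig.
        fig is a leaf — visit fig.
      At reed: no right child.
      Visit reed.
    Visit pear.
  At sage: go right to poppy.
    At poppy: no left child.
    At poppy: go right to hop.
      At hop: no left child.
      At hop: go right to kale.
        At kale: go left to iris.
          iris is a leaf — visit iris.
        At kale: go right to rye.
          At rye: go left to yew.
            yew is a leaf — visit yew.
          At rye: no right child.
          Visit rye.
        Visit kale.
      Visit hop.
    Visit poppy.
  Visit sage.
At moss: go right to fern.
  At fern: no left child.
  At fern: go right to cedar.
    At cedar: go left to ash.
      At ash: no left child.
      At ash: go right to lily.
        lily is a leaf — visit lily.
      Visit ash.
    At cedar: go right to plum.
      At plum: no left child.
      At plum: go right to mint.
        mint is a leaf — visit mint.
      Visit plum.
    Visit cedar.
  Visit fern.
Visit moss.

fig, reed, pear, iris, yew, rye, kale, hop, poppy, sage, lily, ash, mint, plum, cedar, fern, moss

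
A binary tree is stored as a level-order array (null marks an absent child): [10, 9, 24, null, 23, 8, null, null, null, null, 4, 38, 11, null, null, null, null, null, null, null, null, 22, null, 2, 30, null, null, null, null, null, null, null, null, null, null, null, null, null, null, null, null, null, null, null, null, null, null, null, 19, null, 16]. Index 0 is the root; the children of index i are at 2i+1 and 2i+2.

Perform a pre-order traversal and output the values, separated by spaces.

Pre-order visits the node, then its left subtree, then its right subtree.
Visit 10.
At 10: go left to 9.
  Visit 9.
  At 9: no left child.
  At 9: go right to 23.
    Visit 23.
    At 23: no left child.
    At 23: go right to 4.
      Visit 4.
      At 4: go left to 22.
        22 is a leaf — visit 22.
      At 4: no right child.
At 10: go right to 24.
  Visit 24.
  At 24: go left to 8.
    Visit 8.
    At 8: go left to 38.
      Visit 38.
      At 38: go left to 2.
        Visit 2.
        At 2: no left child.
        At 2: go right to 19.
          19 is a leaf — visit 19.
      At 38: go right to 30.
        Visit 30.
        At 30: no left child.
        At 30: go right to 16.
          16 is a leaf — visit 16.
    At 8: go right to 11.
      11 is a leaf — visit 11.
  At 24: no right child.

10 9 23 4 22 24 8 38 2 19 30 16 11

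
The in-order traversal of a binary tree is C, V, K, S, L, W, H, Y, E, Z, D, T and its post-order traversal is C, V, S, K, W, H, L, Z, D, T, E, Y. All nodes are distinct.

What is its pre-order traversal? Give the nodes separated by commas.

Y, L, K, V, C, S, H, W, E, T, D, Z

The last element of post-order is the root; it splits in-order into left and right subtrees.
Root Y: left subtree has 7 nodes {C, V, K, S, L, W, H}, right has 4 {E, Z, D, T}.
  Root L: left subtree has 4 nodes {C, V, K, S}, right has 2 {W, H}.
    Root K: left subtree has 2 nodes {C, V}, right has 1 {S}.
      Root V: left subtree has 1 node {C}, right has 0 { }.
    Root H: left subtree has 1 node {W}, right has 0 { }.
  Root E: left subtree has 0 nodes { }, right has 3 {Z, D, T}.
    Root T: left subtree has 2 nodes {Z, D}, right has 0 { }.
      Root D: left subtree has 1 node {Z}, right has 0 { }.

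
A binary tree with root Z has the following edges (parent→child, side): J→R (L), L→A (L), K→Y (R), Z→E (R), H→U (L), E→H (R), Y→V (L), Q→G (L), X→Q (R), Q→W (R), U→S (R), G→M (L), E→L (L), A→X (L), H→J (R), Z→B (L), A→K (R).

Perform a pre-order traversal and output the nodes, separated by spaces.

Z B E L A X Q G M W K Y V H U S J R

Pre-order visits the node, then its left subtree, then its right subtree.
Visit Z.
At Z: go left to B.
  B is a leaf — visit B.
At Z: go right to E.
  Visit E.
  At E: go left to L.
    Visit L.
    At L: go left to A.
      Visit A.
      At A: go left to X.
        Visit X.
        At X: no left child.
        At X: go right to Q.
          Visit Q.
          At Q: go left to G.
            Visit G.
            At G: go left to M.
              M is a leaf — visit M.
            At G: no right child.
          At Q: go right to W.
            W is a leaf — visit W.
      At A: go right to K.
        Visit K.
        At K: no left child.
        At K: go right to Y.
          Visit Y.
          At Y: go left to V.
            V is a leaf — visit V.
          At Y: no right child.
    At L: no right child.
  At E: go right to H.
    Visit H.
    At H: go left to U.
      Visit U.
      At U: no left child.
      At U: go right to S.
        S is a leaf — visit S.
    At H: go right to J.
      Visit J.
      At J: go left to R.
        R is a leaf — visit R.
      At J: no right child.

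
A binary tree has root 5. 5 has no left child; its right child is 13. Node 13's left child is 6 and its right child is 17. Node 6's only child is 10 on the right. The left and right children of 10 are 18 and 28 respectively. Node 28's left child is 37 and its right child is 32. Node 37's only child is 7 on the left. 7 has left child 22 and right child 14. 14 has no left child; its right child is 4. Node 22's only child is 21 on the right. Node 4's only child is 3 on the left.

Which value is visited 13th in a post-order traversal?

17

Post-order visits the left subtree, then the right subtree, then the node.
At 5: no left child.
At 5: go right to 13.
  At 13: go left to 6.
    At 6: no left child.
    At 6: go right to 10.
      At 10: go left to 18.
        18 is a leaf — visit 18.
      At 10: go right to 28.
        At 28: go left to 37.
          At 37: go left to 7.
            At 7: go left to 22.
              At 22: no left child.
              At 22: go right to 21.
                21 is a leaf — visit 21.
              Visit 22.
            At 7: go right to 14.
              At 14: no left child.
              At 14: go right to 4.
                At 4: go left to 3.
                  3 is a leaf — visit 3.
                At 4: no right child.
                Visit 4.
              Visit 14.
            Visit 7.
          At 37: no right child.
          Visit 37.
        At 28: go right to 32.
          32 is a leaf — visit 32.
        Visit 28.
      Visit 10.
    Visit 6.
  At 13: go right to 17.
    17 is a leaf — visit 17.
  Visit 13.
Visit 5.
Full post-order sequence: 18, 21, 22, 3, 4, 14, 7, 37, 32, 28, 10, 6, 17, 13, 5.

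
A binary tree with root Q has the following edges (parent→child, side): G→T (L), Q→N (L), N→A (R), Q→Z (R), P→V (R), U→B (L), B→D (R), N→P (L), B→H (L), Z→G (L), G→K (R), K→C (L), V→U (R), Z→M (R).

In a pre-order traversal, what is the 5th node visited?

Pre-order visits the node, then its left subtree, then its right subtree.
Visit Q.
At Q: go left to N.
  Visit N.
  At N: go left to P.
    Visit P.
    At P: no left child.
    At P: go right to V.
      Visit V.
      At V: no left child.
      At V: go right to U.
        Visit U.
        At U: go left to B.
          Visit B.
          At B: go left to H.
            H is a leaf — visit H.
          At B: go right to D.
            D is a leaf — visit D.
        At U: no right child.
  At N: go right to A.
    A is a leaf — visit A.
At Q: go right to Z.
  Visit Z.
  At Z: go left to G.
    Visit G.
    At G: go left to T.
      T is a leaf — visit T.
    At G: go right to K.
      Visit K.
      At K: go left to C.
        C is a leaf — visit C.
      At K: no right child.
  At Z: go right to M.
    M is a leaf — visit M.
Full pre-order sequence: Q, N, P, V, U, B, H, D, A, Z, G, T, K, C, M.

U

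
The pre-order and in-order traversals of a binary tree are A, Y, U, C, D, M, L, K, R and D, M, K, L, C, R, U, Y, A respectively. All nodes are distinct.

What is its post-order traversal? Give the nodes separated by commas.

The first element of pre-order is the root; it splits in-order into left and right subtrees.
Root A: left subtree has 8 nodes {D, M, K, L, C, R, U, Y}, right has 0 { }.
  Root Y: left subtree has 7 nodes {D, M, K, L, C, R, U}, right has 0 { }.
    Root U: left subtree has 6 nodes {D, M, K, L, C, R}, right has 0 { }.
      Root C: left subtree has 4 nodes {D, M, K, L}, right has 1 {R}.
        Root D: left subtree has 0 nodes { }, right has 3 {M, K, L}.
          Root M: left subtree has 0 nodes { }, right has 2 {K, L}.
            Root L: left subtree has 1 node {K}, right has 0 { }.

K, L, M, D, R, C, U, Y, A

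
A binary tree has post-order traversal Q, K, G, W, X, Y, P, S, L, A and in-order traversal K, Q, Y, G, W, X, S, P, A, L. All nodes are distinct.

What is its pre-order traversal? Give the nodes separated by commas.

A, S, Y, K, Q, X, W, G, P, L

The last element of post-order is the root; it splits in-order into left and right subtrees.
Root A: left subtree has 8 nodes {K, Q, Y, G, W, X, S, P}, right has 1 {L}.
  Root S: left subtree has 6 nodes {K, Q, Y, G, W, X}, right has 1 {P}.
    Root Y: left subtree has 2 nodes {K, Q}, right has 3 {G, W, X}.
      Root K: left subtree has 0 nodes { }, right has 1 {Q}.
      Root X: left subtree has 2 nodes {G, W}, right has 0 { }.
        Root W: left subtree has 1 node {G}, right has 0 { }.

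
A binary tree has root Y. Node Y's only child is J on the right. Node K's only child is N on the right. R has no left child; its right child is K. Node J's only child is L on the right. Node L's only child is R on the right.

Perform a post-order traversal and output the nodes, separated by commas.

N, K, R, L, J, Y

Post-order visits the left subtree, then the right subtree, then the node.
At Y: no left child.
At Y: go right to J.
  At J: no left child.
  At J: go right to L.
    At L: no left child.
    At L: go right to R.
      At R: no left child.
      At R: go right to K.
        At K: no left child.
        At K: go right to N.
          N is a leaf — visit N.
        Visit K.
      Visit R.
    Visit L.
  Visit J.
Visit Y.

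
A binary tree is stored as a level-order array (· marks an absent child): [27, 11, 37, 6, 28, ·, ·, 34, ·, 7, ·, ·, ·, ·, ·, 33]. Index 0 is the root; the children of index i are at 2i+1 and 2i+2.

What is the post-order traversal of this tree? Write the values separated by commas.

Post-order visits the left subtree, then the right subtree, then the node.
At 27: go left to 11.
  At 11: go left to 6.
    At 6: go left to 34.
      At 34: go left to 33.
        33 is a leaf — visit 33.
      At 34: no right child.
      Visit 34.
    At 6: no right child.
    Visit 6.
  At 11: go right to 28.
    At 28: go left to 7.
      7 is a leaf — visit 7.
    At 28: no right child.
    Visit 28.
  Visit 11.
At 27: go right to 37.
  37 is a leaf — visit 37.
Visit 27.

33, 34, 6, 7, 28, 11, 37, 27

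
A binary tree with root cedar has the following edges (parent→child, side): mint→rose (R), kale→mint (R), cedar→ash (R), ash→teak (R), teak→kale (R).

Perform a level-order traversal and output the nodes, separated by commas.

cedar, ash, teak, kale, mint, rose

Level-order visits nodes level by level from the root, left to right within each level.
Level 0: cedar
Level 1: ash
Level 2: teak
Level 3: kale
Level 4: mint
Level 5: rose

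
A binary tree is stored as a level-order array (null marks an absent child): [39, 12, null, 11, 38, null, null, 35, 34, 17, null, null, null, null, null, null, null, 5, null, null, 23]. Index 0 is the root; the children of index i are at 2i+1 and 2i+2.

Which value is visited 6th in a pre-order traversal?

Pre-order visits the node, then its left subtree, then its right subtree.
Visit 39.
At 39: go left to 12.
  Visit 12.
  At 12: go left to 11.
    Visit 11.
    At 11: go left to 35.
      35 is a leaf — visit 35.
    At 11: go right to 34.
      Visit 34.
      At 34: go left to 5.
        5 is a leaf — visit 5.
      At 34: no right child.
  At 12: go right to 38.
    Visit 38.
    At 38: go left to 17.
      Visit 17.
      At 17: no left child.
      At 17: go right to 23.
        23 is a leaf — visit 23.
    At 38: no right child.
At 39: no right child.
Full pre-order sequence: 39, 12, 11, 35, 34, 5, 38, 17, 23.

5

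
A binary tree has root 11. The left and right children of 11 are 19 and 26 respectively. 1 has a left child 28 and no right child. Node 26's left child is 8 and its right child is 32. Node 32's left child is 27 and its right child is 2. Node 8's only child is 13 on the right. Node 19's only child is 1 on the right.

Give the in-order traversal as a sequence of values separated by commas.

19, 28, 1, 11, 8, 13, 26, 27, 32, 2

In-order visits the left subtree, then the node, then the right subtree.
At 11: go left to 19.
  At 19: no left child.
  Visit 19.
  At 19: go right to 1.
    At 1: go left to 28.
      28 is a leaf — visit 28.
    Visit 1.
    At 1: no right child.
Visit 11.
At 11: go right to 26.
  At 26: go left to 8.
    At 8: no left child.
    Visit 8.
    At 8: go right to 13.
      13 is a leaf — visit 13.
  Visit 26.
  At 26: go right to 32.
    At 32: go left to 27.
      27 is a leaf — visit 27.
    Visit 32.
    At 32: go right to 2.
      2 is a leaf — visit 2.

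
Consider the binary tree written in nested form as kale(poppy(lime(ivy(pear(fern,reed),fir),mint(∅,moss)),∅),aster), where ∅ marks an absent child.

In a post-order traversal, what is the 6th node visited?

Post-order visits the left subtree, then the right subtree, then the node.
At kale: go left to poppy.
  At poppy: go left to lime.
    At lime: go left to ivy.
      At ivy: go left to pear.
        At pear: go left to fern.
          fern is a leaf — visit fern.
        At pear: go right to reed.
          reed is a leaf — visit reed.
        Visit pear.
      At ivy: go right to fir.
        fir is a leaf — visit fir.
      Visit ivy.
    At lime: go right to mint.
      At mint: no left child.
      At mint: go right to moss.
        moss is a leaf — visit moss.
      Visit mint.
    Visit lime.
  At poppy: no right child.
  Visit poppy.
At kale: go right to aster.
  aster is a leaf — visit aster.
Visit kale.
Full post-order sequence: fern, reed, pear, fir, ivy, moss, mint, lime, poppy, aster, kale.

moss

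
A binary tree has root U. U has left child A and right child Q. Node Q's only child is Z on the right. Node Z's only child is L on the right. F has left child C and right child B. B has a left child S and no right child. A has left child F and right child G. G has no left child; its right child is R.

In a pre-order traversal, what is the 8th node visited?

R

Pre-order visits the node, then its left subtree, then its right subtree.
Visit U.
At U: go left to A.
  Visit A.
  At A: go left to F.
    Visit F.
    At F: go left to C.
      C is a leaf — visit C.
    At F: go right to B.
      Visit B.
      At B: go left to S.
        S is a leaf — visit S.
      At B: no right child.
  At A: go right to G.
    Visit G.
    At G: no left child.
    At G: go right to R.
      R is a leaf — visit R.
At U: go right to Q.
  Visit Q.
  At Q: no left child.
  At Q: go right to Z.
    Visit Z.
    At Z: no left child.
    At Z: go right to L.
      L is a leaf — visit L.
Full pre-order sequence: U, A, F, C, B, S, G, R, Q, Z, L.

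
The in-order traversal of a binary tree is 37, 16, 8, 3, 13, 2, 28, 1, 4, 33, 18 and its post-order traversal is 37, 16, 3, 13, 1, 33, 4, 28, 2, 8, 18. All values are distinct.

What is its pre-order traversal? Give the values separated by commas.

18, 8, 16, 37, 2, 13, 3, 28, 4, 1, 33

The last element of post-order is the root; it splits in-order into left and right subtrees.
Root 18: left subtree has 10 nodes {37, 16, 8, 3, 13, 2, 28, 1, 4, 33}, right has 0 { }.
  Root 8: left subtree has 2 nodes {37, 16}, right has 7 {3, 13, 2, 28, 1, 4, 33}.
    Root 16: left subtree has 1 node {37}, right has 0 { }.
    Root 2: left subtree has 2 nodes {3, 13}, right has 4 {28, 1, 4, 33}.
      Root 13: left subtree has 1 node {3}, right has 0 { }.
      Root 28: left subtree has 0 nodes { }, right has 3 {1, 4, 33}.
        Root 4: left subtree has 1 node {1}, right has 1 {33}.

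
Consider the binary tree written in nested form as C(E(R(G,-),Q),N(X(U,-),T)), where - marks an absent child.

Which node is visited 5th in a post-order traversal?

Post-order visits the left subtree, then the right subtree, then the node.
At C: go left to E.
  At E: go left to R.
    At R: go left to G.
      G is a leaf — visit G.
    At R: no right child.
    Visit R.
  At E: go right to Q.
    Q is a leaf — visit Q.
  Visit E.
At C: go right to N.
  At N: go left to X.
    At X: go left to U.
      U is a leaf — visit U.
    At X: no right child.
    Visit X.
  At N: go right to T.
    T is a leaf — visit T.
  Visit N.
Visit C.
Full post-order sequence: G, R, Q, E, U, X, T, N, C.

U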